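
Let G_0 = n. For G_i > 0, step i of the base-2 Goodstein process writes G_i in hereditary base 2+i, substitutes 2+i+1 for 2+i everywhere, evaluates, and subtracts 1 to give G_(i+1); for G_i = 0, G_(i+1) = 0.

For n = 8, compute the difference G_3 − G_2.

5757

step 0: 8 = 2^(2 + 1); sub 3 for 2: 3^(3 + 1); = 81; G_1 = 81−1 = 80
step 1: 80 = 2·3^3 + 2·3^2 + 2·3 + 2; sub 4 for 3: 2·4^4 + 2·4^2 + 2·4 + 2; = 554; G_2 = 554−1 = 553
step 2: 553 = 2·4^4 + 2·4^2 + 2·4 + 1; sub 5 for 4: 2·5^5 + 2·5^2 + 2·5 + 1; = 6311; G_3 = 6311−1 = 6310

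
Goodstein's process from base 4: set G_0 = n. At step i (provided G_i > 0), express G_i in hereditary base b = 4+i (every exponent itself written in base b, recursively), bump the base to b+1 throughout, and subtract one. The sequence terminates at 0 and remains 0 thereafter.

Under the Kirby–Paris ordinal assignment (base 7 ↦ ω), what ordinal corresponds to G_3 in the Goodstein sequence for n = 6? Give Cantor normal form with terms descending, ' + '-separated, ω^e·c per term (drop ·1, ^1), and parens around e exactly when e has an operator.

6

step 0: 6 = 4 + 2; sub 5 for 4: 5 + 2; = 7; G_1 = 7−1 = 6
step 1: 6 = 5 + 1; sub 6 for 5: 6 + 1; = 7; G_2 = 7−1 = 6
step 2: 6 = 6; sub 7 for 6: 7; = 7; G_3 = 7−1 = 6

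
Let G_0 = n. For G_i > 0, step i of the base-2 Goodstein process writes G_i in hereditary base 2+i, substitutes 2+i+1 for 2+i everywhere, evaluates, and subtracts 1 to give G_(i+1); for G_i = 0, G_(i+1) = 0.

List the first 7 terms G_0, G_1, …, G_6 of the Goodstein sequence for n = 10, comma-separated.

10, 83, 1025, 15625, 279935, 4215754, 84073323

i=0: 10 = 2^(2 + 1) + 2 (b=2); 2→3: 3^(3 + 1) + 3 = 84; 84−1 = 83
i=1: 83 = 3^(3 + 1) + 2 (b=3); 3→4: 4^(4 + 1) + 2 = 1026; 1026−1 = 1025
i=2: 1025 = 4^(4 + 1) + 1 (b=4); 4→5: 5^(5 + 1) + 1 = 15626; 15626−1 = 15625
i=3: 15625 = 5^(5 + 1) (b=5); 5→6: 6^(6 + 1) = 279936; 279936−1 = 279935
i=4: 279935 = 5·6^6 + 5·6^5 + 5·6^4 + 5·6^3 + 5·6^2 + 5·6 + 5 (b=6); 6→7: 5·7^7 + 5·7^5 + 5·7^4 + 5·7^3 + 5·7^2 + 5·7 + 5 = 4215755; 4215755−1 = 4215754
i=5: 4215754 = 5·7^7 + 5·7^5 + 5·7^4 + 5·7^3 + 5·7^2 + 5·7 + 4 (b=7); 7→8: 5·8^8 + 5·8^5 + 5·8^4 + 5·8^3 + 5·8^2 + 5·8 + 4 = 84073324; 84073324−1 = 84073323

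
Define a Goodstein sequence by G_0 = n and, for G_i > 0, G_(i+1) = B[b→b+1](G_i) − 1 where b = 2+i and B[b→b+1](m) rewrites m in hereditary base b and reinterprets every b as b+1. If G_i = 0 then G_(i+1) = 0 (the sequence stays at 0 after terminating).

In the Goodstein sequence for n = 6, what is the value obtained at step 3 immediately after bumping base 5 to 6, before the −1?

46656

(0) 6|_2 = 2^2 + 2 ↦ 3^3 + 3|_3 = 30 ⇒ 29
(1) 29|_3 = 3^3 + 2 ↦ 4^4 + 2|_4 = 258 ⇒ 257
(2) 257|_4 = 4^4 + 1 ↦ 5^5 + 1|_5 = 3126 ⇒ 3125
(3) 3125|_5 = 5^5 ↦ 6^6|_6 = 46656 ⇒ 46655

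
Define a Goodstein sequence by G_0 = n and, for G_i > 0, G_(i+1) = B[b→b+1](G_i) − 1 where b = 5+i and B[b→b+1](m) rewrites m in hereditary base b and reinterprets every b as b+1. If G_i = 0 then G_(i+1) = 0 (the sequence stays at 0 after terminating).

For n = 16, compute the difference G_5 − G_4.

[0] 16 ≡ 3·5 + 1 (base 5). Lift 6: 19. −1: 18.
[1] 18 ≡ 3·6 (base 6). Lift 7: 21. −1: 20.
[2] 20 ≡ 2·7 + 6 (base 7). Lift 8: 22. −1: 21.
[3] 21 ≡ 2·8 + 5 (base 8). Lift 9: 23. −1: 22.
[4] 22 ≡ 2·9 + 4 (base 9). Lift 10: 24. −1: 23.

1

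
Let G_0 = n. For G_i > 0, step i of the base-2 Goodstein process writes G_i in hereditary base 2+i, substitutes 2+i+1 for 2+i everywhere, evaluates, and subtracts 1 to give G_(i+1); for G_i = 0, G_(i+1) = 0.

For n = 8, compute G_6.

(0) 8|_2 = 2^(2 + 1) ↦ 3^(3 + 1)|_3 = 81 ⇒ 80
(1) 80|_3 = 2·3^3 + 2·3^2 + 2·3 + 2 ↦ 2·4^4 + 2·4^2 + 2·4 + 2|_4 = 554 ⇒ 553
(2) 553|_4 = 2·4^4 + 2·4^2 + 2·4 + 1 ↦ 2·5^5 + 2·5^2 + 2·5 + 1|_5 = 6311 ⇒ 6310
(3) 6310|_5 = 2·5^5 + 2·5^2 + 2·5 ↦ 2·6^6 + 2·6^2 + 2·6|_6 = 93396 ⇒ 93395
(4) 93395|_6 = 2·6^6 + 2·6^2 + 6 + 5 ↦ 2·7^7 + 2·7^2 + 7 + 5|_7 = 1647196 ⇒ 1647195
(5) 1647195|_7 = 2·7^7 + 2·7^2 + 7 + 4 ↦ 2·8^8 + 2·8^2 + 8 + 4|_8 = 33554572 ⇒ 33554571
(6) 33554571|_8 = 2·8^8 + 2·8^2 + 8 + 3 ↦ 2·9^9 + 2·9^2 + 9 + 3|_9 = 774841152 ⇒ 774841151

33554571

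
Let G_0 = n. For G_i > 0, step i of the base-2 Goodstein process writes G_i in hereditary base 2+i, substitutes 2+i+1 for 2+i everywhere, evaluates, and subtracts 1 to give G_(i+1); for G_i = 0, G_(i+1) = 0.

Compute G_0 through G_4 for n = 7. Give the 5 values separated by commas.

base 2: 7 = 2^2 + 2 + 1; at 3: 3^3 + 3 + 1 = 31; next = 30
base 3: 30 = 3^3 + 3; at 4: 4^4 + 4 = 260; next = 259
base 4: 259 = 4^4 + 3; at 5: 5^5 + 3 = 3128; next = 3127
base 5: 3127 = 5^5 + 2; at 6: 6^6 + 2 = 46658; next = 46657

7, 30, 259, 3127, 46657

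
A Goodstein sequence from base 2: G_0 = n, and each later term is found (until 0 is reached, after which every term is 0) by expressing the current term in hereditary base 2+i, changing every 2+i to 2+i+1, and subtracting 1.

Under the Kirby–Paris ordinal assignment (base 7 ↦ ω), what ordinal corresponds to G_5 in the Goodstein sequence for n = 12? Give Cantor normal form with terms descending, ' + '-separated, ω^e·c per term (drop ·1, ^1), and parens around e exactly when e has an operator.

ω^(ω + 1) + ω^2·2 + ω + 4

base 2: 12 = 2^(2 + 1) + 2^2; at 3: 3^(3 + 1) + 3^3 = 108; next = 107
base 3: 107 = 3^(3 + 1) + 2·3^2 + 2·3 + 2; at 4: 4^(4 + 1) + 2·4^2 + 2·4 + 2 = 1066; next = 1065
base 4: 1065 = 4^(4 + 1) + 2·4^2 + 2·4 + 1; at 5: 5^(5 + 1) + 2·5^2 + 2·5 + 1 = 15686; next = 15685
base 5: 15685 = 5^(5 + 1) + 2·5^2 + 2·5; at 6: 6^(6 + 1) + 2·6^2 + 2·6 = 280020; next = 280019
base 6: 280019 = 6^(6 + 1) + 2·6^2 + 6 + 5; at 7: 7^(7 + 1) + 2·7^2 + 7 + 5 = 5764911; next = 5764910
base 7: 5764910 = 7^(7 + 1) + 2·7^2 + 7 + 4; at 8: 8^(8 + 1) + 2·8^2 + 8 + 4 = 134217868; next = 134217867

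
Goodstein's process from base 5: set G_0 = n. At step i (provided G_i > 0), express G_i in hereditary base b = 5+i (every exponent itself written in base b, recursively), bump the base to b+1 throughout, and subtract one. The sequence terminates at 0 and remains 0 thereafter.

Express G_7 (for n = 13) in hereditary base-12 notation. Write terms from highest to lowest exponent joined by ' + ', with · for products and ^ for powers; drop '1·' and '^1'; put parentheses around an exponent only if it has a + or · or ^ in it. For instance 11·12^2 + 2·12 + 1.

i=0: 13 = 2·5 + 3 (b=5); 5→6: 2·6 + 3 = 15; 15−1 = 14
i=1: 14 = 2·6 + 2 (b=6); 6→7: 2·7 + 2 = 16; 16−1 = 15
i=2: 15 = 2·7 + 1 (b=7); 7→8: 2·8 + 1 = 17; 17−1 = 16
i=3: 16 = 2·8 (b=8); 8→9: 2·9 = 18; 18−1 = 17
i=4: 17 = 9 + 8 (b=9); 9→10: 10 + 8 = 18; 18−1 = 17
i=5: 17 = 10 + 7 (b=10); 10→11: 11 + 7 = 18; 18−1 = 17
i=6: 17 = 11 + 6 (b=11); 11→12: 12 + 6 = 18; 18−1 = 17

12 + 5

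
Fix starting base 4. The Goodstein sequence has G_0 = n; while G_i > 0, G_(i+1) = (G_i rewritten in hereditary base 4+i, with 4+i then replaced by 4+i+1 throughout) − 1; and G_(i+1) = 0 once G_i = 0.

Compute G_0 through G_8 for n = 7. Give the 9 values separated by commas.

7, 7, 7, 7, 7, 6, 5, 4, 3

(0) 7|_4 = 4 + 3 ↦ 5 + 3|_5 = 8 ⇒ 7
(1) 7|_5 = 5 + 2 ↦ 6 + 2|_6 = 8 ⇒ 7
(2) 7|_6 = 6 + 1 ↦ 7 + 1|_7 = 8 ⇒ 7
(3) 7|_7 = 7 ↦ 8|_8 = 8 ⇒ 7
(4) 7|_8 = 7 ↦ 7|_9 = 7 ⇒ 6
(5) 6|_9 = 6 ↦ 6|_10 = 6 ⇒ 5
(6) 5|_10 = 5 ↦ 5|_11 = 5 ⇒ 4
(7) 4|_11 = 4 ↦ 4|_12 = 4 ⇒ 3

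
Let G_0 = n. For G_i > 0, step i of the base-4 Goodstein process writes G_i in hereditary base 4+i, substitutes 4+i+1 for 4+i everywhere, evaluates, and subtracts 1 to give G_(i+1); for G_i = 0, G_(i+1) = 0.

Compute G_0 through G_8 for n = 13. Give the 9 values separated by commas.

13, 15, 17, 18, 19, 20, 21, 22, 23

step 0: 13 = 3·4 + 1; sub 5 for 4: 3·5 + 1; = 16; G_1 = 16−1 = 15
step 1: 15 = 3·5; sub 6 for 5: 3·6; = 18; G_2 = 18−1 = 17
step 2: 17 = 2·6 + 5; sub 7 for 6: 2·7 + 5; = 19; G_3 = 19−1 = 18
step 3: 18 = 2·7 + 4; sub 8 for 7: 2·8 + 4; = 20; G_4 = 20−1 = 19
step 4: 19 = 2·8 + 3; sub 9 for 8: 2·9 + 3; = 21; G_5 = 21−1 = 20
step 5: 20 = 2·9 + 2; sub 10 for 9: 2·10 + 2; = 22; G_6 = 22−1 = 21
step 6: 21 = 2·10 + 1; sub 11 for 10: 2·11 + 1; = 23; G_7 = 23−1 = 22
step 7: 22 = 2·11; sub 12 for 11: 2·12; = 24; G_8 = 24−1 = 23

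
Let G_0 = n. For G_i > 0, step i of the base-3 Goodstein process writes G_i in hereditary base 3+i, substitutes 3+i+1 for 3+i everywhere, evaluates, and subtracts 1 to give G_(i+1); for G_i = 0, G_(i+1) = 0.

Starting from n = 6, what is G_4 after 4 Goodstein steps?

G_0=6  [base 3] 2·3  →[3↦4]→  2·4 = 8  −1 ⇒ G_1=7
G_1=7  [base 4] 4 + 3  →[4↦5]→  5 + 3 = 8  −1 ⇒ G_2=7
G_2=7  [base 5] 5 + 2  →[5↦6]→  6 + 2 = 8  −1 ⇒ G_3=7
G_3=7  [base 6] 6 + 1  →[6↦7]→  7 + 1 = 8  −1 ⇒ G_4=7
G_4=7  [base 7] 7  →[7↦8]→  8 = 8  −1 ⇒ G_5=7

7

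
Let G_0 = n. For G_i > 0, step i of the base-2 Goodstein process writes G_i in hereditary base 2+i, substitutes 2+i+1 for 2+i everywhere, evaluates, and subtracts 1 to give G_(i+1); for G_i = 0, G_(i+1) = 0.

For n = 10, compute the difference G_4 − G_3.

[0] 10 ≡ 2^(2 + 1) + 2 (base 2). Lift 3: 84. −1: 83.
[1] 83 ≡ 3^(3 + 1) + 2 (base 3). Lift 4: 1026. −1: 1025.
[2] 1025 ≡ 4^(4 + 1) + 1 (base 4). Lift 5: 15626. −1: 15625.
[3] 15625 ≡ 5^(5 + 1) (base 5). Lift 6: 279936. −1: 279935.

264310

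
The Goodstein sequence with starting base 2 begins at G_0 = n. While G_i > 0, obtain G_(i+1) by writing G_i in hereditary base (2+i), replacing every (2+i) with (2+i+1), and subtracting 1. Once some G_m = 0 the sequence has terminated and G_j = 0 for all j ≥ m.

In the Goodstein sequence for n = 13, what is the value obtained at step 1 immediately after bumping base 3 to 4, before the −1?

(0) 13|_2 = 2^(2 + 1) + 2^2 + 1 ↦ 3^(3 + 1) + 3^3 + 1|_3 = 109 ⇒ 108
(1) 108|_3 = 3^(3 + 1) + 3^3 ↦ 4^(4 + 1) + 4^4|_4 = 1280 ⇒ 1279

1280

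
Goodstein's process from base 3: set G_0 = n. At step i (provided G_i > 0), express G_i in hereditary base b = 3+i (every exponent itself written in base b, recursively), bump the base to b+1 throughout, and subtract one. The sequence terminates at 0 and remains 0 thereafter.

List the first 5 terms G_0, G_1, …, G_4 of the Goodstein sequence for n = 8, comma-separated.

step 0: 8 = 2·3 + 2; sub 4 for 3: 2·4 + 2; = 10; G_1 = 10−1 = 9
step 1: 9 = 2·4 + 1; sub 5 for 4: 2·5 + 1; = 11; G_2 = 11−1 = 10
step 2: 10 = 2·5; sub 6 for 5: 2·6; = 12; G_3 = 12−1 = 11
step 3: 11 = 6 + 5; sub 7 for 6: 7 + 5; = 12; G_4 = 12−1 = 11

8, 9, 10, 11, 11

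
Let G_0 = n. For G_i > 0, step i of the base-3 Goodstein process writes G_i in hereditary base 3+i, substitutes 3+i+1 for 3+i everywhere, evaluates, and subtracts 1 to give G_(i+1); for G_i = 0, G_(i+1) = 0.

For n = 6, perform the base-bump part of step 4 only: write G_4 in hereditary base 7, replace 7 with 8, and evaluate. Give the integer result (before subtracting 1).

8

base 3: 6 = 2·3; at 4: 2·4 = 8; next = 7
base 4: 7 = 4 + 3; at 5: 5 + 3 = 8; next = 7
base 5: 7 = 5 + 2; at 6: 6 + 2 = 8; next = 7
base 6: 7 = 6 + 1; at 7: 7 + 1 = 8; next = 7
base 7: 7 = 7; at 8: 8 = 8; next = 7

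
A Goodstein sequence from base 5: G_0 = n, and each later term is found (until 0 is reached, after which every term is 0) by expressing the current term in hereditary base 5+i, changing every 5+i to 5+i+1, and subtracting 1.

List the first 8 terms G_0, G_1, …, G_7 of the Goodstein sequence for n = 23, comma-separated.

23, 26, 29, 32, 35, 37, 39, 41

(0) 23|_5 = 4·5 + 3 ↦ 4·6 + 3|_6 = 27 ⇒ 26
(1) 26|_6 = 4·6 + 2 ↦ 4·7 + 2|_7 = 30 ⇒ 29
(2) 29|_7 = 4·7 + 1 ↦ 4·8 + 1|_8 = 33 ⇒ 32
(3) 32|_8 = 4·8 ↦ 4·9|_9 = 36 ⇒ 35
(4) 35|_9 = 3·9 + 8 ↦ 3·10 + 8|_10 = 38 ⇒ 37
(5) 37|_10 = 3·10 + 7 ↦ 3·11 + 7|_11 = 40 ⇒ 39
(6) 39|_11 = 3·11 + 6 ↦ 3·12 + 6|_12 = 42 ⇒ 41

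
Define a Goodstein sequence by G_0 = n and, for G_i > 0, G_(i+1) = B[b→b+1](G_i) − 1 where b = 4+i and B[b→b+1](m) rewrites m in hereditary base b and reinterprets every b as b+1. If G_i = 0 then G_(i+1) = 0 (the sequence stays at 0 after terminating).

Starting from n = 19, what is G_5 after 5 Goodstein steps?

69

i=0: 19 = 4^2 + 3 (b=4); 4→5: 5^2 + 3 = 28; 28−1 = 27
i=1: 27 = 5^2 + 2 (b=5); 5→6: 6^2 + 2 = 38; 38−1 = 37
i=2: 37 = 6^2 + 1 (b=6); 6→7: 7^2 + 1 = 50; 50−1 = 49
i=3: 49 = 7^2 (b=7); 7→8: 8^2 = 64; 64−1 = 63
i=4: 63 = 7·8 + 7 (b=8); 8→9: 7·9 + 7 = 70; 70−1 = 69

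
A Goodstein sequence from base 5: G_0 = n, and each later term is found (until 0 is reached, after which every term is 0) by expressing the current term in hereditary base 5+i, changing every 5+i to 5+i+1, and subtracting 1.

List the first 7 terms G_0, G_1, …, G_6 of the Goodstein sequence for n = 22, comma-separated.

G_0 = 22. HB_5(22) = 4·5 + 2. Bump = 26. G_1 = 25.
G_1 = 25. HB_6(25) = 4·6 + 1. Bump = 29. G_2 = 28.
G_2 = 28. HB_7(28) = 4·7. Bump = 32. G_3 = 31.
G_3 = 31. HB_8(31) = 3·8 + 7. Bump = 34. G_4 = 33.
G_4 = 33. HB_9(33) = 3·9 + 6. Bump = 36. G_5 = 35.
G_5 = 35. HB_10(35) = 3·10 + 5. Bump = 38. G_6 = 37.

22, 25, 28, 31, 33, 35, 37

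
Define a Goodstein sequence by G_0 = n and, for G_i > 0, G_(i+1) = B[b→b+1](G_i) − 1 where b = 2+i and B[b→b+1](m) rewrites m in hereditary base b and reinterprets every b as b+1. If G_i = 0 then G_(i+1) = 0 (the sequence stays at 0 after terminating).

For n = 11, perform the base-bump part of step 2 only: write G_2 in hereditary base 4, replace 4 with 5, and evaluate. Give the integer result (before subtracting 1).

15628

base 2: 11 = 2^(2 + 1) + 2 + 1; at 3: 3^(3 + 1) + 3 + 1 = 85; next = 84
base 3: 84 = 3^(3 + 1) + 3; at 4: 4^(4 + 1) + 4 = 1028; next = 1027
base 4: 1027 = 4^(4 + 1) + 3; at 5: 5^(5 + 1) + 3 = 15628; next = 15627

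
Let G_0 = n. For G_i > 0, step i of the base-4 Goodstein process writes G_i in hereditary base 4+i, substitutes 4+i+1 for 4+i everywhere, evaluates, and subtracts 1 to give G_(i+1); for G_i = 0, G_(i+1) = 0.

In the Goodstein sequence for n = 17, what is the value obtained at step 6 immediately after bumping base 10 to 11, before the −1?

56

step 0: 17 = 4^2 + 1; sub 5 for 4: 5^2 + 1; = 26; G_1 = 26−1 = 25
step 1: 25 = 5^2; sub 6 for 5: 6^2; = 36; G_2 = 36−1 = 35
step 2: 35 = 5·6 + 5; sub 7 for 6: 5·7 + 5; = 40; G_3 = 40−1 = 39
step 3: 39 = 5·7 + 4; sub 8 for 7: 5·8 + 4; = 44; G_4 = 44−1 = 43
step 4: 43 = 5·8 + 3; sub 9 for 8: 5·9 + 3; = 48; G_5 = 48−1 = 47
step 5: 47 = 5·9 + 2; sub 10 for 9: 5·10 + 2; = 52; G_6 = 52−1 = 51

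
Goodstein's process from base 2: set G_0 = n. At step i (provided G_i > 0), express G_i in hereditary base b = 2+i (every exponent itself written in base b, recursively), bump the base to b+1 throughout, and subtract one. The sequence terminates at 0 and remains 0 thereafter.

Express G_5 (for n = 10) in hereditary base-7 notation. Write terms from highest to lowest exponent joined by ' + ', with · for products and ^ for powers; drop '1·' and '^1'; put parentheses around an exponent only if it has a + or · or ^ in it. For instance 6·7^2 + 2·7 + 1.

base 2: 10 = 2^(2 + 1) + 2; at 3: 3^(3 + 1) + 3 = 84; next = 83
base 3: 83 = 3^(3 + 1) + 2; at 4: 4^(4 + 1) + 2 = 1026; next = 1025
base 4: 1025 = 4^(4 + 1) + 1; at 5: 5^(5 + 1) + 1 = 15626; next = 15625
base 5: 15625 = 5^(5 + 1); at 6: 6^(6 + 1) = 279936; next = 279935
base 6: 279935 = 5·6^6 + 5·6^5 + 5·6^4 + 5·6^3 + 5·6^2 + 5·6 + 5; at 7: 5·7^7 + 5·7^5 + 5·7^4 + 5·7^3 + 5·7^2 + 5·7 + 5 = 4215755; next = 4215754
base 7: 4215754 = 5·7^7 + 5·7^5 + 5·7^4 + 5·7^3 + 5·7^2 + 5·7 + 4; at 8: 5·8^8 + 5·8^5 + 5·8^4 + 5·8^3 + 5·8^2 + 5·8 + 4 = 84073324; next = 84073323

5·7^7 + 5·7^5 + 5·7^4 + 5·7^3 + 5·7^2 + 5·7 + 4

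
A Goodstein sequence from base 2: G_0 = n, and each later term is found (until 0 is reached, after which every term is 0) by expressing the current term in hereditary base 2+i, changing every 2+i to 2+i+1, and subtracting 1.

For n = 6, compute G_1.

base 2: 6 = 2^2 + 2; at 3: 3^3 + 3 = 30; next = 29
base 3: 29 = 3^3 + 2; at 4: 4^4 + 2 = 258; next = 257

29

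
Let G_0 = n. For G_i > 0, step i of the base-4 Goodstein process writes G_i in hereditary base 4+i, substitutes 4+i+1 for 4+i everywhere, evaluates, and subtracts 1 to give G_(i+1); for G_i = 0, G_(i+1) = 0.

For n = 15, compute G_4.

23

(0) 15|_4 = 3·4 + 3 ↦ 3·5 + 3|_5 = 18 ⇒ 17
(1) 17|_5 = 3·5 + 2 ↦ 3·6 + 2|_6 = 20 ⇒ 19
(2) 19|_6 = 3·6 + 1 ↦ 3·7 + 1|_7 = 22 ⇒ 21
(3) 21|_7 = 3·7 ↦ 3·8|_8 = 24 ⇒ 23
(4) 23|_8 = 2·8 + 7 ↦ 2·9 + 7|_9 = 25 ⇒ 24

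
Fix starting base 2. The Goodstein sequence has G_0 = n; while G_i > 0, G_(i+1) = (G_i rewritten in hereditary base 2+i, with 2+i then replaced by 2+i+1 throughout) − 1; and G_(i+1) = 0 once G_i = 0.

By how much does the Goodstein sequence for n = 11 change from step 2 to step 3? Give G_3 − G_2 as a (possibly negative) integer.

14600

i=0: 11 = 2^(2 + 1) + 2 + 1 (b=2); 2→3: 3^(3 + 1) + 3 + 1 = 85; 85−1 = 84
i=1: 84 = 3^(3 + 1) + 3 (b=3); 3→4: 4^(4 + 1) + 4 = 1028; 1028−1 = 1027
i=2: 1027 = 4^(4 + 1) + 3 (b=4); 4→5: 5^(5 + 1) + 3 = 15628; 15628−1 = 15627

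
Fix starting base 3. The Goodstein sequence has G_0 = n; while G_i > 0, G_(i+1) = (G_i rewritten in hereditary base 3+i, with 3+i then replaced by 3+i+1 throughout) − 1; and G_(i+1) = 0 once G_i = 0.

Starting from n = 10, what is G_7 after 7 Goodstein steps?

39

10 —HB3→ 3^2 + 1 —bump→ 4^2 + 1 = 17 —(−1)→ 16
16 —HB4→ 4^2 —bump→ 5^2 = 25 —(−1)→ 24
24 —HB5→ 4·5 + 4 —bump→ 4·6 + 4 = 28 —(−1)→ 27
27 —HB6→ 4·6 + 3 —bump→ 4·7 + 3 = 31 —(−1)→ 30
30 —HB7→ 4·7 + 2 —bump→ 4·8 + 2 = 34 —(−1)→ 33
33 —HB8→ 4·8 + 1 —bump→ 4·9 + 1 = 37 —(−1)→ 36
36 —HB9→ 4·9 —bump→ 4·10 = 40 —(−1)→ 39
39 —HB10→ 3·10 + 9 —bump→ 3·11 + 9 = 42 —(−1)→ 41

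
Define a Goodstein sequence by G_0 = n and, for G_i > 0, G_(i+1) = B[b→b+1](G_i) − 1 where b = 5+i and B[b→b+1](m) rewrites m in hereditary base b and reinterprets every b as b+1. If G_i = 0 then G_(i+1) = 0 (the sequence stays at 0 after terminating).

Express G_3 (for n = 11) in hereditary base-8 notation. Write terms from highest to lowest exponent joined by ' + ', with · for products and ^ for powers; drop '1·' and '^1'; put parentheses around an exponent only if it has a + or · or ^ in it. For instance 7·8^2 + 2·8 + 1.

8 + 5

G_0 = 11. HB_5(11) = 2·5 + 1. Bump = 13. G_1 = 12.
G_1 = 12. HB_6(12) = 2·6. Bump = 14. G_2 = 13.
G_2 = 13. HB_7(13) = 7 + 6. Bump = 14. G_3 = 13.
G_3 = 13. HB_8(13) = 8 + 5. Bump = 14. G_4 = 13.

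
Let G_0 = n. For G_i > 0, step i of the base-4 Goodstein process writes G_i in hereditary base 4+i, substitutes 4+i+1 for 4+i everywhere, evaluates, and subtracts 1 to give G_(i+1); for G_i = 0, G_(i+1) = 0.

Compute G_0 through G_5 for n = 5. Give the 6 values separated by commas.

(0) 5|_4 = 4 + 1 ↦ 5 + 1|_5 = 6 ⇒ 5
(1) 5|_5 = 5 ↦ 6|_6 = 6 ⇒ 5
(2) 5|_6 = 5 ↦ 5|_7 = 5 ⇒ 4
(3) 4|_7 = 4 ↦ 4|_8 = 4 ⇒ 3
(4) 3|_8 = 3 ↦ 3|_9 = 3 ⇒ 2

5, 5, 5, 4, 3, 2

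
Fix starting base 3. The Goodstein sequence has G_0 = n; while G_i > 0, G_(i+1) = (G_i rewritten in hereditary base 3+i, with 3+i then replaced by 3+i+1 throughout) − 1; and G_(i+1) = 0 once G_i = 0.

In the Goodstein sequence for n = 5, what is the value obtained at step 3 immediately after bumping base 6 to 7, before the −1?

G_0=5  [base 3] 3 + 2  →[3↦4]→  4 + 2 = 6  −1 ⇒ G_1=5
G_1=5  [base 4] 4 + 1  →[4↦5]→  5 + 1 = 6  −1 ⇒ G_2=5
G_2=5  [base 5] 5  →[5↦6]→  6 = 6  −1 ⇒ G_3=5

5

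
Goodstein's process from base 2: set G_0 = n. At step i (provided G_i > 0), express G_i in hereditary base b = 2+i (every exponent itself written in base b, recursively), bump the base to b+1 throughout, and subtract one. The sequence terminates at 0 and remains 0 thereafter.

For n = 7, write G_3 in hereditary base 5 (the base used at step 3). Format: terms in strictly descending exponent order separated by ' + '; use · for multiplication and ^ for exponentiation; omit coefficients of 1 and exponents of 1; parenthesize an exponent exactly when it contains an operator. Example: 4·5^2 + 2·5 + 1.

G_0 = 7. HB_2(7) = 2^2 + 2 + 1. Bump = 31. G_1 = 30.
G_1 = 30. HB_3(30) = 3^3 + 3. Bump = 260. G_2 = 259.
G_2 = 259. HB_4(259) = 4^4 + 3. Bump = 3128. G_3 = 3127.
G_3 = 3127. HB_5(3127) = 5^5 + 2. Bump = 46658. G_4 = 46657.

5^5 + 2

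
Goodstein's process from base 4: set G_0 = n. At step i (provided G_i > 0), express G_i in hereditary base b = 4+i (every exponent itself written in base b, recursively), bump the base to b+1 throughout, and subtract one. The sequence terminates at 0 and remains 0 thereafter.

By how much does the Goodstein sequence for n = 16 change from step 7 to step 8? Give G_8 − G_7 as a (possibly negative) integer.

2

[0] 16 ≡ 4^2 (base 4). Lift 5: 25. −1: 24.
[1] 24 ≡ 4·5 + 4 (base 5). Lift 6: 28. −1: 27.
[2] 27 ≡ 4·6 + 3 (base 6). Lift 7: 31. −1: 30.
[3] 30 ≡ 4·7 + 2 (base 7). Lift 8: 34. −1: 33.
[4] 33 ≡ 4·8 + 1 (base 8). Lift 9: 37. −1: 36.
[5] 36 ≡ 4·9 (base 9). Lift 10: 40. −1: 39.
[6] 39 ≡ 3·10 + 9 (base 10). Lift 11: 42. −1: 41.
[7] 41 ≡ 3·11 + 8 (base 11). Lift 12: 44. −1: 43.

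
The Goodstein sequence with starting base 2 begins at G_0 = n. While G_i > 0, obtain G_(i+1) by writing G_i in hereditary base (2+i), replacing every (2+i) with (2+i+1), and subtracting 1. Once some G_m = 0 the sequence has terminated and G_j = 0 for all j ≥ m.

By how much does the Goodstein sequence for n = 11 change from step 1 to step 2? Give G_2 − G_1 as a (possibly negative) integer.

11 —HB2→ 2^(2 + 1) + 2 + 1 —bump→ 3^(3 + 1) + 3 + 1 = 85 —(−1)→ 84
84 —HB3→ 3^(3 + 1) + 3 —bump→ 4^(4 + 1) + 4 = 1028 —(−1)→ 1027

943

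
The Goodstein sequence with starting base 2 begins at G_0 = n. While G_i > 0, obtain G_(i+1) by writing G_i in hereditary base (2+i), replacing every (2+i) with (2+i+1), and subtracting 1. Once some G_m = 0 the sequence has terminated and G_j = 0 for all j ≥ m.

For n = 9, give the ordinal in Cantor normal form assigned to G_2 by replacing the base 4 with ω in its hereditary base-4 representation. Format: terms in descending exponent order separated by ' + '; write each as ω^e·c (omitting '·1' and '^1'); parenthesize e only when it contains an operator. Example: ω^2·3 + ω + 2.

ω^ω·3 + ω^3·3 + ω^2·3 + ω·3 + 3

9 —HB2→ 2^(2 + 1) + 1 —bump→ 3^(3 + 1) + 1 = 82 —(−1)→ 81
81 —HB3→ 3^(3 + 1) —bump→ 4^(4 + 1) = 1024 —(−1)→ 1023
1023 —HB4→ 3·4^4 + 3·4^3 + 3·4^2 + 3·4 + 3 —bump→ 3·5^5 + 3·5^3 + 3·5^2 + 3·5 + 3 = 9843 —(−1)→ 9842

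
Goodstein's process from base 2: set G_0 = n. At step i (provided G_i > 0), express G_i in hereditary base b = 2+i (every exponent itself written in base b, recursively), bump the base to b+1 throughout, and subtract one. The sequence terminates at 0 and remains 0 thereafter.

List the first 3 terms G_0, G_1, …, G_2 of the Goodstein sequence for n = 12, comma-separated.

12, 107, 1065

step 0: 12 = 2^(2 + 1) + 2^2; sub 3 for 2: 3^(3 + 1) + 3^3; = 108; G_1 = 108−1 = 107
step 1: 107 = 3^(3 + 1) + 2·3^2 + 2·3 + 2; sub 4 for 3: 4^(4 + 1) + 2·4^2 + 2·4 + 2; = 1066; G_2 = 1066−1 = 1065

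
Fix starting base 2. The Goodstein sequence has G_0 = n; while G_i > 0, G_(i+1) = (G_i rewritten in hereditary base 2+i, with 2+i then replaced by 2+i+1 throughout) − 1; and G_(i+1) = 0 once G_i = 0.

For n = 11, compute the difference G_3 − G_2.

14600

11 —HB2→ 2^(2 + 1) + 2 + 1 —bump→ 3^(3 + 1) + 3 + 1 = 85 —(−1)→ 84
84 —HB3→ 3^(3 + 1) + 3 —bump→ 4^(4 + 1) + 4 = 1028 —(−1)→ 1027
1027 —HB4→ 4^(4 + 1) + 3 —bump→ 5^(5 + 1) + 3 = 15628 —(−1)→ 15627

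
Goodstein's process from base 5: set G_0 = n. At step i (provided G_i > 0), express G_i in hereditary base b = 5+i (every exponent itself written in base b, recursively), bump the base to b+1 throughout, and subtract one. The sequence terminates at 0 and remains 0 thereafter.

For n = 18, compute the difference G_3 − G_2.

2

i=0: 18 = 3·5 + 3 (b=5); 5→6: 3·6 + 3 = 21; 21−1 = 20
i=1: 20 = 3·6 + 2 (b=6); 6→7: 3·7 + 2 = 23; 23−1 = 22
i=2: 22 = 3·7 + 1 (b=7); 7→8: 3·8 + 1 = 25; 25−1 = 24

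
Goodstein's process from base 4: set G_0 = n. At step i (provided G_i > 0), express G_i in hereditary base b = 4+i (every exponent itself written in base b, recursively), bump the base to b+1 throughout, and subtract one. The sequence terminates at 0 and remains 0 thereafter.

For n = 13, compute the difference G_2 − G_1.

2

G_0=13  [base 4] 3·4 + 1  →[4↦5]→  3·5 + 1 = 16  −1 ⇒ G_1=15
G_1=15  [base 5] 3·5  →[5↦6]→  3·6 = 18  −1 ⇒ G_2=17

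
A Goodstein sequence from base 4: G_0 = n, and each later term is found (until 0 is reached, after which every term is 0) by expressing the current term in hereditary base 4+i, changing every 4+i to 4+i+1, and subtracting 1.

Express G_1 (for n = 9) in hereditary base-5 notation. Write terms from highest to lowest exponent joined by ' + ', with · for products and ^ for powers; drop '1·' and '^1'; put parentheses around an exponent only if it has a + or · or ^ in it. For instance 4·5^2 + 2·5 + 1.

2·5

(0) 9|_4 = 2·4 + 1 ↦ 2·5 + 1|_5 = 11 ⇒ 10
(1) 10|_5 = 2·5 ↦ 2·6|_6 = 12 ⇒ 11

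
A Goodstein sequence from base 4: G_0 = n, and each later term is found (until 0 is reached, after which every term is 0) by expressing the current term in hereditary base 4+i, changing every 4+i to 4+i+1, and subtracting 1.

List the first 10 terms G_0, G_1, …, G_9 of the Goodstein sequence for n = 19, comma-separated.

19, 27, 37, 49, 63, 69, 75, 81, 87, 93

19 —HB4→ 4^2 + 3 —bump→ 5^2 + 3 = 28 —(−1)→ 27
27 —HB5→ 5^2 + 2 —bump→ 6^2 + 2 = 38 —(−1)→ 37
37 —HB6→ 6^2 + 1 —bump→ 7^2 + 1 = 50 —(−1)→ 49
49 —HB7→ 7^2 —bump→ 8^2 = 64 —(−1)→ 63
63 —HB8→ 7·8 + 7 —bump→ 7·9 + 7 = 70 —(−1)→ 69
69 —HB9→ 7·9 + 6 —bump→ 7·10 + 6 = 76 —(−1)→ 75
75 —HB10→ 7·10 + 5 —bump→ 7·11 + 5 = 82 —(−1)→ 81
81 —HB11→ 7·11 + 4 —bump→ 7·12 + 4 = 88 —(−1)→ 87
87 —HB12→ 7·12 + 3 —bump→ 7·13 + 3 = 94 —(−1)→ 93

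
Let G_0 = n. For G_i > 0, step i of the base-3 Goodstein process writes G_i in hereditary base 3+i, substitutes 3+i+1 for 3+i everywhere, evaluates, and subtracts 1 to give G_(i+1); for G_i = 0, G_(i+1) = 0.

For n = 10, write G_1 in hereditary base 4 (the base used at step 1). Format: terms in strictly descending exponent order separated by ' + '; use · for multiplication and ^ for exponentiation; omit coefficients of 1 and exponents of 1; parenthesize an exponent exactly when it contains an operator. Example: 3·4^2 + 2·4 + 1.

[0] 10 ≡ 3^2 + 1 (base 3). Lift 4: 17. −1: 16.
[1] 16 ≡ 4^2 (base 4). Lift 5: 25. −1: 24.

4^2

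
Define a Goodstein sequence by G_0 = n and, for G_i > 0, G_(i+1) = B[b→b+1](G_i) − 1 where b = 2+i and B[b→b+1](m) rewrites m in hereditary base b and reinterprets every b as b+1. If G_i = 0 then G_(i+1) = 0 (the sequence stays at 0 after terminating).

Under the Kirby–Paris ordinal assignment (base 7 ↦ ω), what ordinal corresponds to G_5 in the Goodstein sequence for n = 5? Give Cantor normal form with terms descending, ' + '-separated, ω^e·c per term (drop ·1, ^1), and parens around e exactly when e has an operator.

ω^3·3 + ω^2·3 + ω·3

5 —HB2→ 2^2 + 1 —bump→ 3^3 + 1 = 28 —(−1)→ 27
27 —HB3→ 3^3 —bump→ 4^4 = 256 —(−1)→ 255
255 —HB4→ 3·4^3 + 3·4^2 + 3·4 + 3 —bump→ 3·5^3 + 3·5^2 + 3·5 + 3 = 468 —(−1)→ 467
467 —HB5→ 3·5^3 + 3·5^2 + 3·5 + 2 —bump→ 3·6^3 + 3·6^2 + 3·6 + 2 = 776 —(−1)→ 775
775 —HB6→ 3·6^3 + 3·6^2 + 3·6 + 1 —bump→ 3·7^3 + 3·7^2 + 3·7 + 1 = 1198 —(−1)→ 1197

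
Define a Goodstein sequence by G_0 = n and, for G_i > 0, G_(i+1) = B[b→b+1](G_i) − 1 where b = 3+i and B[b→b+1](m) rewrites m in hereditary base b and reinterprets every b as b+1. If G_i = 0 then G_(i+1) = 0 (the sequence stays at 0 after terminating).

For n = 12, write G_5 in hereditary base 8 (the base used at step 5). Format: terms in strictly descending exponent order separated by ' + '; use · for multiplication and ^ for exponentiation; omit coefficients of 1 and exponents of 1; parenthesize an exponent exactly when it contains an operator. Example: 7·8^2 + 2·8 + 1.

7·8 + 7

[0] 12 ≡ 3^2 + 3 (base 3). Lift 4: 20. −1: 19.
[1] 19 ≡ 4^2 + 3 (base 4). Lift 5: 28. −1: 27.
[2] 27 ≡ 5^2 + 2 (base 5). Lift 6: 38. −1: 37.
[3] 37 ≡ 6^2 + 1 (base 6). Lift 7: 50. −1: 49.
[4] 49 ≡ 7^2 (base 7). Lift 8: 64. −1: 63.
[5] 63 ≡ 7·8 + 7 (base 8). Lift 9: 70. −1: 69.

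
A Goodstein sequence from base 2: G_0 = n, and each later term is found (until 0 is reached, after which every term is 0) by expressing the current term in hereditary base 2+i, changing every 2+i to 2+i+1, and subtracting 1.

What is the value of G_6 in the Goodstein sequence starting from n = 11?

i=0: 11 = 2^(2 + 1) + 2 + 1 (b=2); 2→3: 3^(3 + 1) + 3 + 1 = 85; 85−1 = 84
i=1: 84 = 3^(3 + 1) + 3 (b=3); 3→4: 4^(4 + 1) + 4 = 1028; 1028−1 = 1027
i=2: 1027 = 4^(4 + 1) + 3 (b=4); 4→5: 5^(5 + 1) + 3 = 15628; 15628−1 = 15627
i=3: 15627 = 5^(5 + 1) + 2 (b=5); 5→6: 6^(6 + 1) + 2 = 279938; 279938−1 = 279937
i=4: 279937 = 6^(6 + 1) + 1 (b=6); 6→7: 7^(7 + 1) + 1 = 5764802; 5764802−1 = 5764801
i=5: 5764801 = 7^(7 + 1) (b=7); 7→8: 8^(8 + 1) = 134217728; 134217728−1 = 134217727
i=6: 134217727 = 7·8^8 + 7·8^7 + 7·8^6 + 7·8^5 + 7·8^4 + 7·8^3 + 7·8^2 + 7·8 + 7 (b=8); 8→9: 7·9^9 + 7·9^7 + 7·9^6 + 7·9^5 + 7·9^4 + 7·9^3 + 7·9^2 + 7·9 + 7 = 2749609303; 2749609303−1 = 2749609302

134217727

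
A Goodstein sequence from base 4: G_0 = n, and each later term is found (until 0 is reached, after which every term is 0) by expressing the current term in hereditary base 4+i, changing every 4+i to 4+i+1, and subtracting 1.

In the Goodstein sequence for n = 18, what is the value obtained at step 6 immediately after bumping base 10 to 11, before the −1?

69

G_0=18  [base 4] 4^2 + 2  →[4↦5]→  5^2 + 2 = 27  −1 ⇒ G_1=26
G_1=26  [base 5] 5^2 + 1  →[5↦6]→  6^2 + 1 = 37  −1 ⇒ G_2=36
G_2=36  [base 6] 6^2  →[6↦7]→  7^2 = 49  −1 ⇒ G_3=48
G_3=48  [base 7] 6·7 + 6  →[7↦8]→  6·8 + 6 = 54  −1 ⇒ G_4=53
G_4=53  [base 8] 6·8 + 5  →[8↦9]→  6·9 + 5 = 59  −1 ⇒ G_5=58
G_5=58  [base 9] 6·9 + 4  →[9↦10]→  6·10 + 4 = 64  −1 ⇒ G_6=63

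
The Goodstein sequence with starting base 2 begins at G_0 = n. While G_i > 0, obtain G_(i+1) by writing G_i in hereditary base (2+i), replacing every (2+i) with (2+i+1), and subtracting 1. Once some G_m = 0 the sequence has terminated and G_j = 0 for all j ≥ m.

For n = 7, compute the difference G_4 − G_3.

(0) 7|_2 = 2^2 + 2 + 1 ↦ 3^3 + 3 + 1|_3 = 31 ⇒ 30
(1) 30|_3 = 3^3 + 3 ↦ 4^4 + 4|_4 = 260 ⇒ 259
(2) 259|_4 = 4^4 + 3 ↦ 5^5 + 3|_5 = 3128 ⇒ 3127
(3) 3127|_5 = 5^5 + 2 ↦ 6^6 + 2|_6 = 46658 ⇒ 46657

43530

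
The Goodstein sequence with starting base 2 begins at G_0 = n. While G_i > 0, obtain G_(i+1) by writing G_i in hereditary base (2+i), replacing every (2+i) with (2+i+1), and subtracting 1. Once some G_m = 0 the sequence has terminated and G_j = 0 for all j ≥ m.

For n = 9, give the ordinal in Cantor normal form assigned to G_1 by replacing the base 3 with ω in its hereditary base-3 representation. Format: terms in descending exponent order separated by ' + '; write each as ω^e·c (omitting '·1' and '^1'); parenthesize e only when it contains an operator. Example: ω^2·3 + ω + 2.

G_0=9  [base 2] 2^(2 + 1) + 1  →[2↦3]→  3^(3 + 1) + 1 = 82  −1 ⇒ G_1=81
G_1=81  [base 3] 3^(3 + 1)  →[3↦4]→  4^(4 + 1) = 1024  −1 ⇒ G_2=1023

ω^(ω + 1)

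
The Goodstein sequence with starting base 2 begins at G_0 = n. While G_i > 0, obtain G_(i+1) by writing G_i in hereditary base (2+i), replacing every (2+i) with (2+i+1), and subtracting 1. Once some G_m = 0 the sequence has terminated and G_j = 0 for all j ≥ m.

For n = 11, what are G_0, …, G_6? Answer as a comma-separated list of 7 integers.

base 2: 11 = 2^(2 + 1) + 2 + 1; at 3: 3^(3 + 1) + 3 + 1 = 85; next = 84
base 3: 84 = 3^(3 + 1) + 3; at 4: 4^(4 + 1) + 4 = 1028; next = 1027
base 4: 1027 = 4^(4 + 1) + 3; at 5: 5^(5 + 1) + 3 = 15628; next = 15627
base 5: 15627 = 5^(5 + 1) + 2; at 6: 6^(6 + 1) + 2 = 279938; next = 279937
base 6: 279937 = 6^(6 + 1) + 1; at 7: 7^(7 + 1) + 1 = 5764802; next = 5764801
base 7: 5764801 = 7^(7 + 1); at 8: 8^(8 + 1) = 134217728; next = 134217727

11, 84, 1027, 15627, 279937, 5764801, 134217727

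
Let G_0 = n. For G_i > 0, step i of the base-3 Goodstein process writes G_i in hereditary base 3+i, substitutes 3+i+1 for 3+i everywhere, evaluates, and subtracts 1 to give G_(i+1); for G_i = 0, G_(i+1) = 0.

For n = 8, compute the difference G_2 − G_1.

step 0: 8 = 2·3 + 2; sub 4 for 3: 2·4 + 2; = 10; G_1 = 10−1 = 9
step 1: 9 = 2·4 + 1; sub 5 for 4: 2·5 + 1; = 11; G_2 = 11−1 = 10

1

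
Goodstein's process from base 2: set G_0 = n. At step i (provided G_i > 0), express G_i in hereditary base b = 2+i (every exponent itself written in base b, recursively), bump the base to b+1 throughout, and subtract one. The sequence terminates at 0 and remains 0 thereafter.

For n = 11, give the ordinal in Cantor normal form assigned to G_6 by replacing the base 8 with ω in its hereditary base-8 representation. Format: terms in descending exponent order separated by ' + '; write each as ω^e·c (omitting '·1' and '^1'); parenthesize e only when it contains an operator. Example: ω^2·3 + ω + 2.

ω^ω·7 + ω^7·7 + ω^6·7 + ω^5·7 + ω^4·7 + ω^3·7 + ω^2·7 + ω·7 + 7

i=0: 11 = 2^(2 + 1) + 2 + 1 (b=2); 2→3: 3^(3 + 1) + 3 + 1 = 85; 85−1 = 84
i=1: 84 = 3^(3 + 1) + 3 (b=3); 3→4: 4^(4 + 1) + 4 = 1028; 1028−1 = 1027
i=2: 1027 = 4^(4 + 1) + 3 (b=4); 4→5: 5^(5 + 1) + 3 = 15628; 15628−1 = 15627
i=3: 15627 = 5^(5 + 1) + 2 (b=5); 5→6: 6^(6 + 1) + 2 = 279938; 279938−1 = 279937
i=4: 279937 = 6^(6 + 1) + 1 (b=6); 6→7: 7^(7 + 1) + 1 = 5764802; 5764802−1 = 5764801
i=5: 5764801 = 7^(7 + 1) (b=7); 7→8: 8^(8 + 1) = 134217728; 134217728−1 = 134217727
i=6: 134217727 = 7·8^8 + 7·8^7 + 7·8^6 + 7·8^5 + 7·8^4 + 7·8^3 + 7·8^2 + 7·8 + 7 (b=8); 8→9: 7·9^9 + 7·9^7 + 7·9^6 + 7·9^5 + 7·9^4 + 7·9^3 + 7·9^2 + 7·9 + 7 = 2749609303; 2749609303−1 = 2749609302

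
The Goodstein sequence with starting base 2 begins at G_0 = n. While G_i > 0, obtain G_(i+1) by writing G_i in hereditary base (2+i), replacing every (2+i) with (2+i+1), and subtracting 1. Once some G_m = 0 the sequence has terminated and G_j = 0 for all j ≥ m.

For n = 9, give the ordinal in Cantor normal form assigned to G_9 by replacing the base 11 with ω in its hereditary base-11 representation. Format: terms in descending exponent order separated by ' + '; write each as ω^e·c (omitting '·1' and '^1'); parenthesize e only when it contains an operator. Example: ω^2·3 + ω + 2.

ω^ω·3 + ω^3·3 + ω^2·3 + ω·2 + 4

base 2: 9 = 2^(2 + 1) + 1; at 3: 3^(3 + 1) + 1 = 82; next = 81
base 3: 81 = 3^(3 + 1); at 4: 4^(4 + 1) = 1024; next = 1023
base 4: 1023 = 3·4^4 + 3·4^3 + 3·4^2 + 3·4 + 3; at 5: 3·5^5 + 3·5^3 + 3·5^2 + 3·5 + 3 = 9843; next = 9842
base 5: 9842 = 3·5^5 + 3·5^3 + 3·5^2 + 3·5 + 2; at 6: 3·6^6 + 3·6^3 + 3·6^2 + 3·6 + 2 = 140744; next = 140743
base 6: 140743 = 3·6^6 + 3·6^3 + 3·6^2 + 3·6 + 1; at 7: 3·7^7 + 3·7^3 + 3·7^2 + 3·7 + 1 = 2471827; next = 2471826
base 7: 2471826 = 3·7^7 + 3·7^3 + 3·7^2 + 3·7; at 8: 3·8^8 + 3·8^3 + 3·8^2 + 3·8 = 50333400; next = 50333399
base 8: 50333399 = 3·8^8 + 3·8^3 + 3·8^2 + 2·8 + 7; at 9: 3·9^9 + 3·9^3 + 3·9^2 + 2·9 + 7 = 1162263922; next = 1162263921
base 9: 1162263921 = 3·9^9 + 3·9^3 + 3·9^2 + 2·9 + 6; at 10: 3·10^10 + 3·10^3 + 3·10^2 + 2·10 + 6 = 30000003326; next = 30000003325
base 10: 30000003325 = 3·10^10 + 3·10^3 + 3·10^2 + 2·10 + 5; at 11: 3·11^11 + 3·11^3 + 3·11^2 + 2·11 + 5 = 855935016216; next = 855935016215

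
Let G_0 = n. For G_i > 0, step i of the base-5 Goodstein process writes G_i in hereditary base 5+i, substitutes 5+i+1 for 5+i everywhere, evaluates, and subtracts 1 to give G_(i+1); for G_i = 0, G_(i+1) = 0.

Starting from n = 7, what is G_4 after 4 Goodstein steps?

G_0 = 7. HB_5(7) = 5 + 2. Bump = 8. G_1 = 7.
G_1 = 7. HB_6(7) = 6 + 1. Bump = 8. G_2 = 7.
G_2 = 7. HB_7(7) = 7. Bump = 8. G_3 = 7.
G_3 = 7. HB_8(7) = 7. Bump = 7. G_4 = 6.
G_4 = 6. HB_9(6) = 6. Bump = 6. G_5 = 5.

6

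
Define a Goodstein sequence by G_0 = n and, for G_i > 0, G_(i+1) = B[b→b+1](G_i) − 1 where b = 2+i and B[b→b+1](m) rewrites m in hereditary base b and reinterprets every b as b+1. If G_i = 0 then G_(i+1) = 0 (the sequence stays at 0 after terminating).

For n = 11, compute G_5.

11 —HB2→ 2^(2 + 1) + 2 + 1 —bump→ 3^(3 + 1) + 3 + 1 = 85 —(−1)→ 84
84 —HB3→ 3^(3 + 1) + 3 —bump→ 4^(4 + 1) + 4 = 1028 —(−1)→ 1027
1027 —HB4→ 4^(4 + 1) + 3 —bump→ 5^(5 + 1) + 3 = 15628 —(−1)→ 15627
15627 —HB5→ 5^(5 + 1) + 2 —bump→ 6^(6 + 1) + 2 = 279938 —(−1)→ 279937
279937 —HB6→ 6^(6 + 1) + 1 —bump→ 7^(7 + 1) + 1 = 5764802 —(−1)→ 5764801

5764801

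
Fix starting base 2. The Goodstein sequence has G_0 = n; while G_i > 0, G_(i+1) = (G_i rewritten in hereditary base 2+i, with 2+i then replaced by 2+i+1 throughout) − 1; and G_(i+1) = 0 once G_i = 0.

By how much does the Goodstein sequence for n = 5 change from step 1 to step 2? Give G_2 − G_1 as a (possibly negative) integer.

228

G_0=5  [base 2] 2^2 + 1  →[2↦3]→  3^3 + 1 = 28  −1 ⇒ G_1=27
G_1=27  [base 3] 3^3  →[3↦4]→  4^4 = 256  −1 ⇒ G_2=255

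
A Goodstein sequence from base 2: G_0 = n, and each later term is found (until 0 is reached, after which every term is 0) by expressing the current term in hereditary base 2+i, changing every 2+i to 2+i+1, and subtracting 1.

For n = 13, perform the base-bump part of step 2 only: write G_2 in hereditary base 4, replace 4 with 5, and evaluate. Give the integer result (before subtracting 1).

G_0 = 13. HB_2(13) = 2^(2 + 1) + 2^2 + 1. Bump = 109. G_1 = 108.
G_1 = 108. HB_3(108) = 3^(3 + 1) + 3^3. Bump = 1280. G_2 = 1279.

16093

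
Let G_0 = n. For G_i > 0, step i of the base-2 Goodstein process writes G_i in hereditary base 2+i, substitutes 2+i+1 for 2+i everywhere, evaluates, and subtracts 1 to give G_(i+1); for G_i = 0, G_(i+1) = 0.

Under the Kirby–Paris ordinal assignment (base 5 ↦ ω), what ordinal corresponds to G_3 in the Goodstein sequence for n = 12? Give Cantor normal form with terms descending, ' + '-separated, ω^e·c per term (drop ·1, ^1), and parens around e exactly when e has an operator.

12 —HB2→ 2^(2 + 1) + 2^2 —bump→ 3^(3 + 1) + 3^3 = 108 —(−1)→ 107
107 —HB3→ 3^(3 + 1) + 2·3^2 + 2·3 + 2 —bump→ 4^(4 + 1) + 2·4^2 + 2·4 + 2 = 1066 —(−1)→ 1065
1065 —HB4→ 4^(4 + 1) + 2·4^2 + 2·4 + 1 —bump→ 5^(5 + 1) + 2·5^2 + 2·5 + 1 = 15686 —(−1)→ 15685
15685 —HB5→ 5^(5 + 1) + 2·5^2 + 2·5 —bump→ 6^(6 + 1) + 2·6^2 + 2·6 = 280020 —(−1)→ 280019

ω^(ω + 1) + ω^2·2 + ω·2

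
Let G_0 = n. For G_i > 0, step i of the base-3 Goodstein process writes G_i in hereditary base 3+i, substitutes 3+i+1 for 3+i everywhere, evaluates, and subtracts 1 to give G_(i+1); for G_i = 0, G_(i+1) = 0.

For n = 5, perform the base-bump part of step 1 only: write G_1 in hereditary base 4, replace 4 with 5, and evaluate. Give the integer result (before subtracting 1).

6

5 —HB3→ 3 + 2 —bump→ 4 + 2 = 6 —(−1)→ 5
5 —HB4→ 4 + 1 —bump→ 5 + 1 = 6 —(−1)→ 5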